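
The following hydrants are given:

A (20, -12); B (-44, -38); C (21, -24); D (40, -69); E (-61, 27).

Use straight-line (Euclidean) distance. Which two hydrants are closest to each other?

Pairwise distances:
A–B: 69.1
A–C: 12.0
A–D: 60.4
A–E: 89.9
B–C: 66.5
B–D: 89.5
B–E: 67.2
C–D: 48.8
C–E: 96.6
D–E: 139.3
Closest pair: A–C at 12.0.

A and C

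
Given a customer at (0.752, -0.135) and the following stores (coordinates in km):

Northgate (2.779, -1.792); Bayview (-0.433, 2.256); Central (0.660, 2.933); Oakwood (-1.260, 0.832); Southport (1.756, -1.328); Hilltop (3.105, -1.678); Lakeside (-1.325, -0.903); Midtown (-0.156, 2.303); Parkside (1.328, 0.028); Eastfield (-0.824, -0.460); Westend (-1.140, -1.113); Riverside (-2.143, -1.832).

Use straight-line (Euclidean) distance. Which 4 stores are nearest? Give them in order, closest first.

Parkside, Southport, Eastfield, Westend

Distances from (0.752, -0.135):
Northgate: 2.618 km
Bayview: 2.669 km
Central: 3.069 km
Oakwood: 2.232 km
Southport: 1.559 km
Hilltop: 2.814 km
Lakeside: 2.214 km
Midtown: 2.602 km
Parkside: 0.599 km
Eastfield: 1.609 km
Westend: 2.130 km
Riverside: 3.356 km
Sorted: Parkside (0.599 km) < Southport (1.559 km) < Eastfield (1.609 km) < Westend (2.130 km) < Lakeside (2.214 km) < Oakwood (2.232 km) < …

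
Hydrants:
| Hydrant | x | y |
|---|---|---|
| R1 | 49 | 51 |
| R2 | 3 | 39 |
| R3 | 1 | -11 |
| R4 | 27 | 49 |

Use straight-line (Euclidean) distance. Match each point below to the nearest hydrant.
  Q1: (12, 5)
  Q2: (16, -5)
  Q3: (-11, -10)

Q1→R3; Q2→R3; Q3→R3

Q1 at (12, 5):
  R1: √((37)² + (46)²) = √(1369.000 + 2116.000) = 59.0
  R2: √((-9)² + (34)²) = √(81.000 + 1156.000) = 35.2
  R3: √((-11)² + (-16)²) = √(121.000 + 256.000) = 19.4
  R4: √((15)² + (44)²) = √(225.000 + 1936.000) = 46.5
  → nearest: R3 (19.4)
Q2 at (16, -5):
  R1: √((33)² + (56)²) = √(1089.000 + 3136.000) = 65.0
  R2: √((-13)² + (44)²) = √(169.000 + 1936.000) = 45.9
  R3: √((-15)² + (-6)²) = √(225.000 + 36.000) = 16.2
  R4: √((11)² + (54)²) = √(121.000 + 2916.000) = 55.1
  → nearest: R3 (16.2)
Q3 at (-11, -10):
  R1: √((60)² + (61)²) = √(3600.000 + 3721.000) = 85.6
  R2: √((14)² + (49)²) = √(196.000 + 2401.000) = 51.0
  R3: √((12)² + (-1)²) = √(144.000 + 1.000) = 12.0
  R4: √((38)² + (59)²) = √(1444.000 + 3481.000) = 70.2
  → nearest: R3 (12.0)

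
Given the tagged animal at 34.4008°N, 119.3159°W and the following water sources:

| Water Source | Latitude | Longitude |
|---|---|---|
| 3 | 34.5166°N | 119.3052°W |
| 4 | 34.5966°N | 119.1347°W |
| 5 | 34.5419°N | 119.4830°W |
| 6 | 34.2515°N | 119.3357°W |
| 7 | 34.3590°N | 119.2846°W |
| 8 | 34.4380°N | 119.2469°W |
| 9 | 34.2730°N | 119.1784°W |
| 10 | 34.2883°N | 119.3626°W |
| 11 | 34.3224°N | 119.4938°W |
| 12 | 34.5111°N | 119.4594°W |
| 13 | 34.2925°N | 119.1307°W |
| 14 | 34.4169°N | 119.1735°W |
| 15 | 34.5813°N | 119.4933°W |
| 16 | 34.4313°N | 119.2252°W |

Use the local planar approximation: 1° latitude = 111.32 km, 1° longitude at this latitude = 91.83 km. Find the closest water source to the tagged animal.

7

Distances from 34.4008°N, 119.3159°W:
3: √((0.1158·111.32)² + (0.0107·91.83)²) = √(166.174168 + 0.965465) = 12.9282 km
4: √((0.1958·111.32)² + (0.1812·91.83)²) = √(475.085494 + 276.876155) = 27.4219 km
5: √((0.1411·111.32)² + (-0.1671·91.83)²) = √(246.717765 + 235.462672) = 21.9586 km
6: √((-0.1493·111.32)² + (-0.0198·91.83)²) = √(276.226926 + 3.305975) = 16.7192 km
7: √((-0.0418·111.32)² + (0.0313·91.83)²) = √(21.652047 + 8.261480) = 5.4693 km
8: √((0.0372·111.32)² + (0.0690·91.83)²) = √(17.148742 + 40.148318) = 7.5695 km
9: √((-0.1278·111.32)² + (0.1375·91.83)²) = √(202.398879 + 159.431659) = 19.0218 km
10: √((-0.1125·111.32)² + (-0.0467·91.83)²) = √(156.838052 + 18.390898) = 13.2374 km
11: √((-0.0784·111.32)² + (-0.1779·91.83)²) = √(76.169047 + 266.883095) = 18.5217 km
12: √((0.1103·111.32)² + (-0.1435·91.83)²) = √(150.763920 + 173.649274) = 18.0115 km
13: √((-0.1083·111.32)² + (0.1852·91.83)²) = √(145.346075 + 289.235192) = 20.8466 km
14: √((0.0161·111.32)² + (0.1424·91.83)²) = √(3.212167 + 170.997258) = 13.1988 km
15: √((0.1805·111.32)² + (-0.1774·91.83)²) = √(403.739097 + 265.385017) = 25.8674 km
16: √((0.0305·111.32)² + (0.0907·91.83)²) = √(11.527790 + 69.371924) = 8.9944 km
Minimum: 7 at 5.4693 km.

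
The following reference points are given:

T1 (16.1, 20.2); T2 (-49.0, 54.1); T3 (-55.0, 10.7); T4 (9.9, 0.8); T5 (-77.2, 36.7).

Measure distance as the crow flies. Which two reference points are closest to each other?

T1 and T4

Pairwise distances:
T1–T4: √((-6.2)² + (-19.4)²) = √(38.440 + 376.360) = 20.4
T2–T5: √((-28.2)² + (-17.4)²) = √(795.240 + 302.760) = 33.1
T3–T5: √((-22.2)² + (26.0)²) = √(492.840 + 676.000) = 34.2
T2–T3: √((-6.0)² + (-43.4)²) = √(36.000 + 1883.560) = 43.8
T3–T4: √((64.9)² + (-9.9)²) = √(4212.010 + 98.010) = 65.7
T1–T3: √((-71.1)² + (-9.5)²) = √(5055.210 + 90.250) = 71.7
T1–T2: √((-65.1)² + (33.9)²) = √(4238.010 + 1149.210) = 73.4
T2–T4: √((58.9)² + (-53.3)²) = √(3469.210 + 2840.890) = 79.4
T4–T5: √((-87.1)² + (35.9)²) = √(7586.410 + 1288.810) = 94.2
T1–T5: √((-93.3)² + (16.5)²) = √(8704.890 + 272.250) = 94.7
Closest pair: T1–T4 at 20.4.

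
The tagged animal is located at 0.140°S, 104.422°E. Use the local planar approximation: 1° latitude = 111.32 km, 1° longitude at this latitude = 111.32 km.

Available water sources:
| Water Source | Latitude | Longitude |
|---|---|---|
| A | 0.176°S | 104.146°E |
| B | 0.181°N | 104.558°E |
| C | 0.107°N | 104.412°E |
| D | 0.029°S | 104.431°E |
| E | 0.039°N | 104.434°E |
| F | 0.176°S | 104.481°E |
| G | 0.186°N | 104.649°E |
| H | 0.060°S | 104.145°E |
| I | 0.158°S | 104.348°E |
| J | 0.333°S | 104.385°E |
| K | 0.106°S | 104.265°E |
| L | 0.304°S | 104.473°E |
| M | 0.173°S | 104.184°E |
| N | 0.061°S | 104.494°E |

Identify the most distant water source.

Distances from 0.140°S, 104.422°E:
A: 30.985 km
B: 38.809 km
C: 27.519 km
D: 12.397 km
E: 19.971 km
F: 7.694 km
G: 44.222 km
H: 32.096 km
I: 8.478 km
J: 21.876 km
K: 17.882 km
L: 19.119 km
M: 26.748 km
N: 11.899 km
Maximum: G at 44.222 km.

G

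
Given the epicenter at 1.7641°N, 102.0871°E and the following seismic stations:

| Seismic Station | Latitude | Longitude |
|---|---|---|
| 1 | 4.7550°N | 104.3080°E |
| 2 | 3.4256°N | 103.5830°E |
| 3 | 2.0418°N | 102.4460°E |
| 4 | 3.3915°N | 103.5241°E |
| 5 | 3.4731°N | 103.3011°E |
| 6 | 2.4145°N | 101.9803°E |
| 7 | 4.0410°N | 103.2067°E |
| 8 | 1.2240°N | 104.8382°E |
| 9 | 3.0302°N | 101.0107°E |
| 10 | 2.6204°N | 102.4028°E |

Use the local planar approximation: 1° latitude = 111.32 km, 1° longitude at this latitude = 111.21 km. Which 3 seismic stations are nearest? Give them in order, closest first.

Distances from 1.7641°N, 102.0871°E:
1: √((2.9909·111.32)² + (2.2209·111.21)²) = √(110853.696818 + 61002.226954) = 414.5551 km
2: √((1.6615·111.32)² + (1.4959·111.21)²) = √(34209.528349 + 27675.329857) = 248.7667 km
3: √((0.2777·111.32)² + (0.3589·111.21)²) = √(955.648439 + 1593.069042) = 50.4848 km
4: √((1.6274·111.32)² + (1.4370·111.21)²) = √(32819.731114 + 25538.842969) = 241.5752 km
5: √((1.7090·111.32)² + (1.2140·111.21)²) = √(36193.494857 + 18227.413880) = 233.2829 km
6: √((0.6504·111.32)² + (-0.1068·111.21)²) = √(5242.126061 + 141.068545) = 73.3703 km
7: √((2.2769·111.32)² + (1.1196·111.21)²) = √(64244.256816 + 15502.918399) = 282.3954 km
8: √((-0.5401·111.32)² + (2.7511·111.21)²) = √(3614.887199 + 93605.299089) = 311.8015 km
9: √((1.2661·111.32)² + (-1.0764·111.21)²) = √(19864.718399 + 14329.632735) = 184.9171 km
10: √((0.8563·111.32)² + (0.3157·111.21)²) = √(9086.534573 + 1232.641670) = 101.5833 km
Sorted: 3 (50.4848 km) < 6 (73.3703 km) < 10 (101.5833 km) < 9 (184.9171 km) < 5 (233.2829 km) < …

3, 6, 10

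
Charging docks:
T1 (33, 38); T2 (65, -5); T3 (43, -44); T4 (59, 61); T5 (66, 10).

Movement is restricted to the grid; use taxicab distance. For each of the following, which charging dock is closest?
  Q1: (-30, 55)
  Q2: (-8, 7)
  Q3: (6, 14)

Q1 at (-30, 55):
  T1: 80
  T2: 155
  T3: 172
  T4: 95
  T5: 141
  → nearest: T1 (80)
Q2 at (-8, 7):
  T1: 72
  T2: 85
  T3: 102
  T4: 121
  T5: 77
  → nearest: T1 (72)
Q3 at (6, 14):
  T1: 51
  T2: 78
  T3: 95
  T4: 100
  T5: 64
  → nearest: T1 (51)

Q1→T1; Q2→T1; Q3→T1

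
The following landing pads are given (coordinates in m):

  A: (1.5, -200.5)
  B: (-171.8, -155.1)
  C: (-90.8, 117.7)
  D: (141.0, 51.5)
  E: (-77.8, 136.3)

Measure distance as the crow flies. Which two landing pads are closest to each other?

C and E

Pairwise distances:
A–B: 179.1 m
A–C: 331.3 m
A–D: 288.0 m
A–E: 346.0 m
B–C: 284.6 m
B–D: 374.9 m
B–E: 306.2 m
C–D: 241.1 m
C–E: 22.7 m
D–E: 234.7 m
Closest pair: C–E at 22.7 m.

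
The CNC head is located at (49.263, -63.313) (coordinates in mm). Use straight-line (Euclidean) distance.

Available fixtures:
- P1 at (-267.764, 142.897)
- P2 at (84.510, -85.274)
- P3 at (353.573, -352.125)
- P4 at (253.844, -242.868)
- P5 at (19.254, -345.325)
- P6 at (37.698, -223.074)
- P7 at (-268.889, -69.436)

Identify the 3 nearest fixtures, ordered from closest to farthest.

Distances from (49.263, -63.313):
P1: 378.191 mm
P2: 41.529 mm
P3: 419.544 mm
P4: 272.201 mm
P5: 283.604 mm
P6: 160.179 mm
P7: 318.211 mm
Sorted: P2 (41.529 mm) < P6 (160.179 mm) < P4 (272.201 mm) < P5 (283.604 mm) < P7 (318.211 mm) < …

P2, P6, P4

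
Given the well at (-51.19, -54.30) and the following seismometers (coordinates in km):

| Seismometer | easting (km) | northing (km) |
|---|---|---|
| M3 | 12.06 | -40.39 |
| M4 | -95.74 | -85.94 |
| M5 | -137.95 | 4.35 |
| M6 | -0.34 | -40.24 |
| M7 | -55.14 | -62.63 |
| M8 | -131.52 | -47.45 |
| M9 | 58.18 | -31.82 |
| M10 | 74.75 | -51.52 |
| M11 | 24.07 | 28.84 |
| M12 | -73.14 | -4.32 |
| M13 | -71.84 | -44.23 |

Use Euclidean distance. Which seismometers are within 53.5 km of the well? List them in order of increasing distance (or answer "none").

Distances from (-51.19, -54.30):
M3: √((63.25)² + (13.91)²) = √(4000.5625 + 193.4881) = 64.76 km
M4: √((-44.55)² + (-31.64)²) = √(1984.7025 + 1001.0896) = 54.64 km
M5: √((-86.76)² + (58.65)²) = √(7527.2976 + 3439.8225) = 104.72 km
M6: √((50.85)² + (14.06)²) = √(2585.7225 + 197.6836) = 52.76 km
M7: √((-3.95)² + (-8.33)²) = √(15.6025 + 69.3889) = 9.22 km
M8: √((-80.33)² + (6.85)²) = √(6452.9089 + 46.9225) = 80.62 km
M9: √((109.37)² + (22.48)²) = √(11961.7969 + 505.3504) = 111.66 km
M10: √((125.94)² + (2.78)²) = √(15860.8836 + 7.7284) = 125.97 km
M11: √((75.26)² + (83.14)²) = √(5664.0676 + 6912.2596) = 112.14 km
M12: √((-21.95)² + (49.98)²) = √(481.8025 + 2498.0004) = 54.59 km
M13: √((-20.65)² + (10.07)²) = √(426.4225 + 101.4049) = 22.97 km
Threshold 53.5 km: M7 (9.22 km), M13 (22.97 km), M6 (52.76 km) are within range.

M7, M13, M6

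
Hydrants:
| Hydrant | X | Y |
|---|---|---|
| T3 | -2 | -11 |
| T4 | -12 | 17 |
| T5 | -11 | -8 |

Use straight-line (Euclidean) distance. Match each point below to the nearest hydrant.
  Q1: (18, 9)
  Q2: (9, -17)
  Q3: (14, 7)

Q1→T3; Q2→T3; Q3→T3

Q1 at (18, 9):
  T3: √((-20)² + (-20)²) = √(400.000 + 400.000) = 28.3
  T4: √((-30)² + (8)²) = √(900.000 + 64.000) = 31.0
  T5: √((-29)² + (-17)²) = √(841.000 + 289.000) = 33.6
  → nearest: T3 (28.3)
Q2 at (9, -17):
  T3: √((-11)² + (6)²) = √(121.000 + 36.000) = 12.5
  T4: √((-21)² + (34)²) = √(441.000 + 1156.000) = 40.0
  T5: √((-20)² + (9)²) = √(400.000 + 81.000) = 21.9
  → nearest: T3 (12.5)
Q3 at (14, 7):
  T3: √((-16)² + (-18)²) = √(256.000 + 324.000) = 24.1
  T4: √((-26)² + (10)²) = √(676.000 + 100.000) = 27.9
  T5: √((-25)² + (-15)²) = √(625.000 + 225.000) = 29.2
  → nearest: T3 (24.1)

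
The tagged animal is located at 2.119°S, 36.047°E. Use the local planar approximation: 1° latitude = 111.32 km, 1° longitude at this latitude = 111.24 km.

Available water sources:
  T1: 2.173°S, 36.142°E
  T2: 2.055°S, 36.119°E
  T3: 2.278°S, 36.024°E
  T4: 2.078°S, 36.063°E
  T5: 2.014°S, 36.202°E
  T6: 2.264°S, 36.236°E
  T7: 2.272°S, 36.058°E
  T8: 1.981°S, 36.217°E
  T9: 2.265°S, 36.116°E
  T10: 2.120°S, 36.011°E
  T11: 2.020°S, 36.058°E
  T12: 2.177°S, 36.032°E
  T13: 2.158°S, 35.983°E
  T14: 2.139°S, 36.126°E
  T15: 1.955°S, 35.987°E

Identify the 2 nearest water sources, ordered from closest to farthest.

Distances from 2.119°S, 36.047°E:
T1: √((-0.054·111.32)² + (0.095·111.24)²) = √(36.13549 + 111.67840) = 12.158 km
T2: √((0.064·111.32)² + (0.072·111.24)²) = √(50.75822 + 64.14857) = 10.719 km
T3: √((-0.159·111.32)² + (-0.023·111.24)²) = √(313.28575 + 6.54602) = 17.884 km
T4: √((0.041·111.32)² + (0.016·111.24)²) = √(20.83119 + 3.16783) = 4.899 km
T5: √((0.105·111.32)² + (0.155·111.24)²) = √(136.62337 + 297.29346) = 20.831 km
T6: √((-0.145·111.32)² + (0.189·111.24)²) = √(260.54479 + 442.02371) = 26.506 km
T7: √((-0.153·111.32)² + (0.011·111.24)²) = √(290.08766 + 1.49729) = 17.076 km
T8: √((0.138·111.32)² + (0.170·111.24)²) = √(235.99596 + 357.61836) = 24.364 km
T9: √((-0.146·111.32)² + (0.069·111.24)²) = √(264.15091 + 58.91422) = 17.974 km
T10: √((-0.001·111.32)² + (-0.036·111.24)²) = √(0.01239 + 16.03714) = 4.006 km
T11: √((0.099·111.32)² + (0.011·111.24)²) = √(121.45539 + 1.49729) = 11.088 km
T12: √((-0.058·111.32)² + (-0.015·111.24)²) = √(41.68717 + 2.78423) = 6.669 km
T13: √((-0.039·111.32)² + (-0.064·111.24)²) = √(18.84845 + 50.68529) = 8.339 km
T14: √((-0.020·111.32)² + (0.079·111.24)²) = √(4.95686 + 77.22824) = 9.066 km
T15: √((0.164·111.32)² + (-0.060·111.24)²) = √(333.29906 + 44.54762) = 19.438 km
Sorted: T10 (4.006 km) < T4 (4.899 km) < T12 (6.669 km) < T13 (8.339 km) < …

T10, T4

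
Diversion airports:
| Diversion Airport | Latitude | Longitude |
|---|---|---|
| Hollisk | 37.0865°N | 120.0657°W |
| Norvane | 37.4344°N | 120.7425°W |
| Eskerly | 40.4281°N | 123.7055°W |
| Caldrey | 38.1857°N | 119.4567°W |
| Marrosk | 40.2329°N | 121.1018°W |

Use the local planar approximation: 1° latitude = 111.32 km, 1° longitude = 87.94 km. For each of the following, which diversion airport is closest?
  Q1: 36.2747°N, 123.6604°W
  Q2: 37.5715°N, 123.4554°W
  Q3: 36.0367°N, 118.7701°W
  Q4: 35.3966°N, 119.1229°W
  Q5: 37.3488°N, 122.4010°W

Q1→Norvane; Q2→Norvane; Q3→Hollisk; Q4→Hollisk; Q5→Norvane

Q1 at 36.2747°N, 123.6604°W:
  Hollisk: 328.7814 km
  Norvane: 287.2453 km
  Eskerly: 462.3735 km
  Caldrey: 426.5132 km
  Marrosk: 494.7509 km
  → nearest: Norvane (287.2453 km)
Q2 at 37.5715°N, 123.4554°W:
  Hollisk: 302.9401 km
  Norvane: 239.0601 km
  Eskerly: 318.7564 km
  Caldrey: 358.2311 km
  Marrosk: 361.4043 km
  → nearest: Norvane (239.0601 km)
Q3 at 36.0367°N, 118.7701°W:
  Hollisk: 163.2125 km
  Norvane: 233.0123 km
  Eskerly: 653.7182 km
  Caldrey: 246.7288 km
  Marrosk: 510.1445 km
  → nearest: Hollisk (163.2125 km)
Q4 at 35.3966°N, 119.1229°W:
  Hollisk: 205.5798 km
  Norvane: 267.8537 km
  Eskerly: 690.0170 km
  Caldrey: 311.8672 km
  Marrosk: 565.8040 km
  → nearest: Hollisk (205.5798 km)
Q5 at 37.3488°N, 122.4010°W:
  Hollisk: 207.4317 km
  Norvane: 146.1594 km
  Eskerly: 361.4741 km
  Caldrey: 275.1726 km
  Marrosk: 340.7810 km
  → nearest: Norvane (146.1594 km)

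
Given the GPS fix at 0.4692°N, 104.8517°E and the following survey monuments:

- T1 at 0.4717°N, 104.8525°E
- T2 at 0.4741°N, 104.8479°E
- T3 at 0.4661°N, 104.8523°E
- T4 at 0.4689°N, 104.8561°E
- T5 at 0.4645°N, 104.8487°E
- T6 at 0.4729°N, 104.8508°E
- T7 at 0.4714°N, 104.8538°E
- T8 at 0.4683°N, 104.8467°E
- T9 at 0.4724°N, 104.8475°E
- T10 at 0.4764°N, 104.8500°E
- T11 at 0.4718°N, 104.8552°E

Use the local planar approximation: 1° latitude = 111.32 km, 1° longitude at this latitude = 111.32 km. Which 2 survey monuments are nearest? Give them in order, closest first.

Distances from 0.4692°N, 104.8517°E:
T1: √((0.0025·111.32)² + (0.0008·111.32)²) = √(0.077451 + 0.007931) = 0.2922 km
T2: √((0.0049·111.32)² + (-0.0038·111.32)²) = √(0.297535 + 0.178943) = 0.6903 km
T3: √((-0.0031·111.32)² + (0.0006·111.32)²) = √(0.119088 + 0.004461) = 0.3515 km
T4: √((-0.0003·111.32)² + (0.0044·111.32)²) = √(0.001115 + 0.239912) = 0.4909 km
T5: √((-0.0047·111.32)² + (-0.0030·111.32)²) = √(0.273742 + 0.111529) = 0.6207 km
T6: √((0.0037·111.32)² + (-0.0009·111.32)²) = √(0.169648 + 0.010038) = 0.4239 km
T7: √((0.0022·111.32)² + (0.0021·111.32)²) = √(0.059978 + 0.054649) = 0.3386 km
T8: √((-0.0009·111.32)² + (-0.0050·111.32)²) = √(0.010038 + 0.309804) = 0.5655 km
T9: √((0.0032·111.32)² + (-0.0042·111.32)²) = √(0.126896 + 0.218597) = 0.5878 km
T10: √((0.0072·111.32)² + (-0.0017·111.32)²) = √(0.642409 + 0.035813) = 0.8235 km
T11: √((0.0026·111.32)² + (0.0035·111.32)²) = √(0.083771 + 0.151804) = 0.4854 km
Sorted: T1 (0.2922 km) < T7 (0.3386 km) < T3 (0.3515 km) < T6 (0.4239 km) < …

T1, T7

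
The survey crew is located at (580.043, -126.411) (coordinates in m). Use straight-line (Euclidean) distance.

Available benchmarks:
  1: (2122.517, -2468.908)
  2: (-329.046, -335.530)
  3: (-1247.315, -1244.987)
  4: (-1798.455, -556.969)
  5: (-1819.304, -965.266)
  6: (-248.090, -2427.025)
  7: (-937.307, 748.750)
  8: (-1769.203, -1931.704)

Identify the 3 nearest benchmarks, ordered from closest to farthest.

2, 7, 3

Distances from (580.043, -126.411):
1: 2804.731 m
2: 932.831 m
3: 2142.533 m
4: 2417.154 m
5: 2541.760 m
6: 2445.124 m
7: 1751.644 m
8: 2962.776 m
Sorted: 2 (932.831 m) < 7 (1751.644 m) < 3 (2142.533 m) < 4 (2417.154 m) < 6 (2445.124 m) < …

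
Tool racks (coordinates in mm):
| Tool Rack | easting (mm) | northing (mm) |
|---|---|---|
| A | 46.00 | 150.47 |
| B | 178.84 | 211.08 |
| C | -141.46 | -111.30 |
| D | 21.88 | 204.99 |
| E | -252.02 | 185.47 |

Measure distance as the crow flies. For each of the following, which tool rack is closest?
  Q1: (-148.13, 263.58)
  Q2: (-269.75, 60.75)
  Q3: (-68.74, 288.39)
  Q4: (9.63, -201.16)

Q1 at (-148.13, 263.58):
  A: √((194.13)² + (-113.11)²) = √(37686.4569 + 12793.8721) = 224.68 mm
  B: √((326.97)² + (-52.50)²) = √(106909.3809 + 2756.2500) = 331.16 mm
  C: √((6.67)² + (-374.88)²) = √(44.4889 + 140535.0144) = 374.94 mm
  D: √((170.01)² + (-58.59)²) = √(28903.4001 + 3432.7881) = 179.82 mm
  E: √((-103.89)² + (-78.11)²) = √(10793.1321 + 6101.1721) = 129.98 mm
  → nearest: E (129.98 mm)
Q2 at (-269.75, 60.75):
  A: √((315.75)² + (89.72)²) = √(99698.0625 + 8049.6784) = 328.25 mm
  B: √((448.59)² + (150.33)²) = √(201232.9881 + 22599.1089) = 473.11 mm
  C: √((128.29)² + (-172.05)²) = √(16458.3241 + 29601.2025) = 214.61 mm
  D: √((291.63)² + (144.24)²) = √(85048.0569 + 20805.1776) = 325.35 mm
  E: √((17.73)² + (124.72)²) = √(314.3529 + 15555.0784) = 125.97 mm
  → nearest: E (125.97 mm)
Q3 at (-68.74, 288.39):
  A: √((114.74)² + (-137.92)²) = √(13165.2676 + 19021.9264) = 179.41 mm
  B: √((247.58)² + (-77.31)²) = √(61295.8564 + 5976.8361) = 259.37 mm
  C: √((-72.72)² + (-399.69)²) = √(5288.1984 + 159752.0961) = 406.25 mm
  D: √((90.62)² + (-83.40)²) = √(8211.9844 + 6955.5600) = 123.16 mm
  E: √((-183.28)² + (-102.92)²) = √(33591.5584 + 10592.5264) = 210.20 mm
  → nearest: D (123.16 mm)
Q4 at (9.63, -201.16):
  A: √((36.37)² + (351.63)²) = √(1322.7769 + 123643.6569) = 353.51 mm
  B: √((169.21)² + (412.24)²) = √(28632.0241 + 169941.8176) = 445.62 mm
  C: √((-151.09)² + (89.86)²) = √(22828.1881 + 8074.8196) = 175.79 mm
  D: √((12.25)² + (406.15)²) = √(150.0625 + 164957.8225) = 406.33 mm
  E: √((-261.65)² + (386.63)²) = √(68460.7225 + 149482.7569) = 466.84 mm
  → nearest: C (175.79 mm)

Q1→E; Q2→E; Q3→D; Q4→C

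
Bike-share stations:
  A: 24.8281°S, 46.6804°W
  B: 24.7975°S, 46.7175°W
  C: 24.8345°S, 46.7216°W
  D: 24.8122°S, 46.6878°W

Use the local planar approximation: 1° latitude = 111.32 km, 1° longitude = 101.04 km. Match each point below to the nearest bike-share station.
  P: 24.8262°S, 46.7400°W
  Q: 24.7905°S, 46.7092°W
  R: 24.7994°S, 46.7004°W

P→C; Q→B; R→B

P at 24.8262°S, 46.7400°W:
  A: √((-0.0019·111.32)² + (0.0596·101.04)²) = √(0.044736 + 36.264291) = 6.0257 km
  B: √((0.0287·111.32)² + (0.0225·101.04)²) = √(10.207284 + 5.168348) = 3.9212 km
  C: √((-0.0083·111.32)² + (0.0184·101.04)²) = √(0.853695 + 3.456387) = 2.0761 km
  D: √((0.0140·111.32)² + (0.0522·101.04)²) = √(2.428860 + 27.818114) = 5.4997 km
  → nearest: C (2.0761 km)
Q at 24.7905°S, 46.7092°W:
  A: √((-0.0376·111.32)² + (0.0288·101.04)²) = √(17.519515 + 8.467821) = 5.0978 km
  B: √((-0.0070·111.32)² + (-0.0083·101.04)²) = √(0.607215 + 0.703304) = 1.1448 km
  C: √((-0.0440·111.32)² + (-0.0124·101.04)²) = √(23.991188 + 1.569748) = 5.0558 km
  D: √((-0.0217·111.32)² + (0.0214·101.04)²) = √(5.835336 + 4.675351) = 3.2420 km
  → nearest: B (1.1448 km)
R at 24.7994°S, 46.7004°W:
  A: √((-0.0287·111.32)² + (0.0200·101.04)²) = √(10.207284 + 4.083633) = 3.7803 km
  B: √((0.0019·111.32)² + (-0.0171·101.04)²) = √(0.044736 + 2.985238) = 1.7407 km
  C: √((-0.0351·111.32)² + (-0.0212·101.04)²) = √(15.267243 + 4.588370) = 4.4560 km
  D: √((-0.0128·111.32)² + (0.0126·101.04)²) = √(2.030329 + 1.620794) = 1.9108 km
  → nearest: B (1.7407 km)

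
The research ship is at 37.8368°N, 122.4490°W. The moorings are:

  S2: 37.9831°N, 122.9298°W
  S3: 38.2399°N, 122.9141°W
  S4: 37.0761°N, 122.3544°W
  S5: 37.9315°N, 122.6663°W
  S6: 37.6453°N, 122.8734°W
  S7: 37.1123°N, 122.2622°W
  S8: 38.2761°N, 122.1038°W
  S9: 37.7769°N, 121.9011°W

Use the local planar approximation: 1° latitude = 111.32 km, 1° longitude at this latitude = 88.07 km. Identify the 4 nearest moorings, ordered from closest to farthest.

S5, S6, S2, S9

Distances from 37.8368°N, 122.4490°W:
S2: √((0.1463·111.32)² + (-0.4808·88.07)²) = √(265.237574 + 1793.019079) = 45.3680 km
S3: √((0.4031·111.32)² + (-0.4651·88.07)²) = √(2013.594386 + 1677.832767) = 60.7571 km
S4: √((-0.7607·111.32)² + (0.0946·88.07)²) = √(7170.892762 + 69.412593) = 85.0900 km
S5: √((0.0947·111.32)² + (-0.2173·88.07)²) = √(111.133848 + 366.248155) = 21.8491 km
S6: √((-0.1915·111.32)² + (-0.4244·88.07)²) = √(454.447744 + 1397.033252) = 43.0288 km
S7: √((-0.7245·111.32)² + (0.1868·88.07)²) = √(6504.638644 + 270.651063) = 82.3121 km
S8: √((0.4393·111.32)² + (0.3452·88.07)²) = √(2391.491281 + 924.267254) = 57.5826 km
S9: √((-0.0599·111.32)² + (0.5479·88.07)²) = √(44.463131 + 2328.405377) = 48.7121 km
Sorted: S5 (21.8491 km) < S6 (43.0288 km) < S2 (45.3680 km) < S9 (48.7121 km) < S8 (57.5826 km) < S3 (60.7571 km) < …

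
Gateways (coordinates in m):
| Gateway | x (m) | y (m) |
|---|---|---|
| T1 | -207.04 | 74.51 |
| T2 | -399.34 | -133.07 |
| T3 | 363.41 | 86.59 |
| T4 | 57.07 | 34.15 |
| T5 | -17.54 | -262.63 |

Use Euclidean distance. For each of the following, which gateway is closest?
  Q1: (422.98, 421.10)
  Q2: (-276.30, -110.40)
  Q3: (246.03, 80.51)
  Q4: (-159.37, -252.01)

Q1→T3; Q2→T2; Q3→T3; Q4→T5

Q1 at (422.98, 421.10):
  T1: 719.06 m
  T2: 991.62 m
  T3: 339.77 m
  T4: 532.56 m
  T5: 813.35 m
  → nearest: T3 (339.77 m)
Q2 at (-276.30, -110.40):
  T1: 197.46 m
  T2: 125.11 m
  T3: 669.35 m
  T4: 363.36 m
  T5: 300.22 m
  → nearest: T2 (125.11 m)
Q3 at (246.03, 80.51):
  T1: 453.11 m
  T2: 679.79 m
  T3: 117.54 m
  T4: 194.56 m
  T5: 432.68 m
  → nearest: T3 (117.54 m)
Q4 at (-159.37, -252.01):
  T1: 329.98 m
  T2: 267.83 m
  T3: 622.86 m
  T4: 358.79 m
  T5: 142.23 m
  → nearest: T5 (142.23 m)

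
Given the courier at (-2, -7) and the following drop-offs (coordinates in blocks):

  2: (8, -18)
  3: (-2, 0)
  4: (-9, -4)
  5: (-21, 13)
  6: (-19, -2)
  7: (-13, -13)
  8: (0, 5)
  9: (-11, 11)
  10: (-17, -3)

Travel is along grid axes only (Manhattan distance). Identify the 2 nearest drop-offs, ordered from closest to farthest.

Distances from (-2, -7):
2: |10| + |-11| = 10 + 11 = 21 blocks
3: |0| + |7| = 0 + 7 = 7 blocks
4: |-7| + |3| = 7 + 3 = 10 blocks
5: |-19| + |20| = 19 + 20 = 39 blocks
6: |-17| + |5| = 17 + 5 = 22 blocks
7: |-11| + |-6| = 11 + 6 = 17 blocks
8: |2| + |12| = 2 + 12 = 14 blocks
9: |-9| + |18| = 9 + 18 = 27 blocks
10: |-15| + |4| = 15 + 4 = 19 blocks
Sorted: 3 (7 blocks) < 4 (10 blocks) < 8 (14 blocks) < 7 (17 blocks) < …

3, 4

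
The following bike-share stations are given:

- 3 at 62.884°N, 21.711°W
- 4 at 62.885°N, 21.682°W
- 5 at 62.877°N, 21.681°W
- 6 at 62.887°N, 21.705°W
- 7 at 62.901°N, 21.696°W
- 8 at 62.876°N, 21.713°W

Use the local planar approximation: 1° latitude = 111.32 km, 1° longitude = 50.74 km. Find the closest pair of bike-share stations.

3 and 6

Pairwise distances:
3–4: 1.476 km
3–5: 1.710 km
3–6: 0.452 km
3–7: 2.040 km
3–8: 0.896 km
4–5: 0.892 km
4–6: 1.188 km
4–7: 1.918 km
4–8: 1.865 km
5–6: 1.650 km
5–7: 2.778 km
5–8: 1.627 km
6–7: 1.624 km
6–8: 1.290 km
7–8: 2.914 km
Closest pair: 3–6 at 0.452 km.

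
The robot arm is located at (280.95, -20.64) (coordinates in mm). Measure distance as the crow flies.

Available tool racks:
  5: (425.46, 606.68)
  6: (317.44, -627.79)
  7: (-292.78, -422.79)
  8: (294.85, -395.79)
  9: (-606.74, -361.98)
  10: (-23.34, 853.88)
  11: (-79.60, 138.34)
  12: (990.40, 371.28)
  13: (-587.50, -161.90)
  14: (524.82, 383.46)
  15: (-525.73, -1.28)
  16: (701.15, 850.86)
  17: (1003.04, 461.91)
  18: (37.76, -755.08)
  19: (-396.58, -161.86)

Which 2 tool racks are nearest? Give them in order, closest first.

Distances from (280.95, -20.64):
5: √((144.51)² + (627.32)²) = √(20883.1401 + 393530.3824) = 643.75 mm
6: √((36.49)² + (-607.15)²) = √(1331.5201 + 368631.1225) = 608.25 mm
7: √((-573.73)² + (-402.15)²) = √(329166.1129 + 161724.6225) = 700.64 mm
8: √((13.90)² + (-375.15)²) = √(193.2100 + 140737.5225) = 375.41 mm
9: √((-887.69)² + (-341.34)²) = √(787993.5361 + 116512.9956) = 951.06 mm
10: √((-304.29)² + (874.52)²) = √(92592.4041 + 764785.2304) = 925.95 mm
11: √((-360.55)² + (158.98)²) = √(129996.3025 + 25274.6404) = 394.04 mm
12: √((709.45)² + (391.92)²) = √(503319.3025 + 153601.2864) = 810.51 mm
13: √((-868.45)² + (-141.26)²) = √(754205.4025 + 19954.3876) = 879.86 mm
14: √((243.87)² + (404.10)²) = √(59472.5769 + 163296.8100) = 471.98 mm
15: √((-806.68)² + (19.36)²) = √(650732.6224 + 374.8096) = 806.91 mm
16: √((420.20)² + (871.50)²) = √(176568.0400 + 759512.2500) = 967.51 mm
17: √((722.09)² + (482.55)²) = √(521413.9681 + 232854.5025) = 868.49 mm
18: √((-243.19)² + (-734.44)²) = √(59141.3761 + 539402.1136) = 773.66 mm
19: √((-677.53)² + (-141.22)²) = √(459046.9009 + 19943.0884) = 692.09 mm
Sorted: 8 (375.41 mm) < 11 (394.04 mm) < 14 (471.98 mm) < 6 (608.25 mm) < …

8, 11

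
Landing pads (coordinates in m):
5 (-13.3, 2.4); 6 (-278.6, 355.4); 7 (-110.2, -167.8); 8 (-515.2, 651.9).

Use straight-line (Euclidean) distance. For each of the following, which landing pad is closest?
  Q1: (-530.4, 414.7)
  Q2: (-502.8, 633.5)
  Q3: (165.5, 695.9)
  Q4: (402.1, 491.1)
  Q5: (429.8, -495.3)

Q1 at (-530.4, 414.7):
  5: √((517.1)² + (-412.3)²) = √(267392.410 + 169991.290) = 661.3 m
  6: √((251.8)² + (-59.3)²) = √(63403.240 + 3516.490) = 258.7 m
  7: √((420.2)² + (-582.5)²) = √(176568.040 + 339306.250) = 718.2 m
  8: √((15.2)² + (237.2)²) = √(231.040 + 56263.840) = 237.7 m
  → nearest: 8 (237.7 m)
Q2 at (-502.8, 633.5):
  5: √((489.5)² + (-631.1)²) = √(239610.250 + 398287.210) = 798.7 m
  6: √((224.2)² + (-278.1)²) = √(50265.640 + 77339.610) = 357.2 m
  7: √((392.6)² + (-801.3)²) = √(154134.760 + 642081.690) = 892.3 m
  8: √((-12.4)² + (18.4)²) = √(153.760 + 338.560) = 22.2 m
  → nearest: 8 (22.2 m)
Q3 at (165.5, 695.9):
  5: √((-178.8)² + (-693.5)²) = √(31969.440 + 480942.250) = 716.2 m
  6: √((-444.1)² + (-340.5)²) = √(197224.810 + 115940.250) = 559.6 m
  7: √((-275.7)² + (-863.7)²) = √(76010.490 + 745977.690) = 906.6 m
  8: √((-680.7)² + (-44.0)²) = √(463352.490 + 1936.000) = 682.1 m
  → nearest: 6 (559.6 m)
Q4 at (402.1, 491.1):
  5: √((-415.4)² + (-488.7)²) = √(172557.160 + 238827.690) = 641.4 m
  6: √((-680.7)² + (-135.7)²) = √(463352.490 + 18414.490) = 694.1 m
  7: √((-512.3)² + (-658.9)²) = √(262451.290 + 434149.210) = 834.6 m
  8: √((-917.3)² + (160.8)²) = √(841439.290 + 25856.640) = 931.3 m
  → nearest: 5 (641.4 m)
Q5 at (429.8, -495.3):
  5: √((-443.1)² + (497.7)²) = √(196337.610 + 247705.290) = 666.4 m
  6: √((-708.4)² + (850.7)²) = √(501830.560 + 723690.490) = 1107.0 m
  7: √((-540.0)² + (327.5)²) = √(291600.000 + 107256.250) = 631.6 m
  8: √((-945.0)² + (1147.2)²) = √(893025.000 + 1316067.840) = 1486.3 m
  → nearest: 7 (631.6 m)

Q1→8; Q2→8; Q3→6; Q4→5; Q5→7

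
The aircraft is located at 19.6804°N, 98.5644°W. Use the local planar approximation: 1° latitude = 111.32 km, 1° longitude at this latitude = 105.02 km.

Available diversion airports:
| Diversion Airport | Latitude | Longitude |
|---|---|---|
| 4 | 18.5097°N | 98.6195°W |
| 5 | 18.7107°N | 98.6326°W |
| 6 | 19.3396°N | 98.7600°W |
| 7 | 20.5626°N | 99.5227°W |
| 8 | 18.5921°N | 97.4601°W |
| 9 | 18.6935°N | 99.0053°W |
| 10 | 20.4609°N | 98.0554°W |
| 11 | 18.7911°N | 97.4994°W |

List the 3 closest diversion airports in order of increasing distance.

6, 10, 5

Distances from 19.6804°N, 98.5644°W:
4: √((-1.1707·111.32)² + (-0.0551·105.02)²) = √(16983.908133 + 33.484763) = 130.4507 km
5: √((-0.9697·111.32)² + (-0.0682·105.02)²) = √(11652.555673 + 51.299458) = 108.1844 km
6: √((-0.3408·111.32)² + (-0.1956·105.02)²) = √(1439.280918 + 421.970149) = 43.1422 km
7: √((0.8822·111.32)² + (-0.9583·105.02)²) = √(9644.517428 + 10128.543653) = 140.6167 km
8: √((-1.0883·111.32)² + (1.1043·105.02)²) = √(14677.214919 + 13449.872650) = 167.7113 km
9: √((-0.9869·111.32)² + (-0.4409·105.02)²) = √(12069.594885 + 2143.997258) = 119.2208 km
10: √((0.7805·111.32)² + (0.5090·105.02)²) = √(7549.048405 + 2857.456269) = 102.0123 km
11: √((-0.8893·111.32)² + (1.0650·105.02)²) = √(9800.381458 + 12509.594824) = 149.3652 km
Sorted: 6 (43.1422 km) < 10 (102.0123 km) < 5 (108.1844 km) < 9 (119.2208 km) < 4 (130.4507 km) < …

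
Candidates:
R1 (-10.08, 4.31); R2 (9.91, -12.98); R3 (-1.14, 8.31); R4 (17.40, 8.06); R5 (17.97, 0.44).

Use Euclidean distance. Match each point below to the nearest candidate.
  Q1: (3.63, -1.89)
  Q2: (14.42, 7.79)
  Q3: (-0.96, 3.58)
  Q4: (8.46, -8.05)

Q1→R3; Q2→R4; Q3→R3; Q4→R2

Q1 at (3.63, -1.89):
  R1: 15.05
  R2: 12.74
  R3: 11.26
  R4: 16.99
  R5: 14.53
  → nearest: R3 (11.26)
Q2 at (14.42, 7.79):
  R1: 24.75
  R2: 21.25
  R3: 15.57
  R4: 2.99
  R5: 8.16
  → nearest: R4 (2.99)
Q3 at (-0.96, 3.58):
  R1: 9.15
  R2: 19.81
  R3: 4.73
  R4: 18.90
  R5: 19.19
  → nearest: R3 (4.73)
Q4 at (8.46, -8.05):
  R1: 22.28
  R2: 5.14
  R3: 18.97
  R4: 18.42
  R5: 12.75
  → nearest: R2 (5.14)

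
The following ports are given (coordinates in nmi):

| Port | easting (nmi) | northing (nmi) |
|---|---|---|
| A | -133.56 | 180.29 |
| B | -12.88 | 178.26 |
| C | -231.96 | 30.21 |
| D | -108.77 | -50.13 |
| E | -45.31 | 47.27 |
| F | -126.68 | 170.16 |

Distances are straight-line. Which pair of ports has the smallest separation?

A and F

Pairwise distances:
A–B: √((120.68)² + (-2.03)²) = √(14563.6624 + 4.1209) = 120.70 nmi
A–C: √((-98.40)² + (-150.08)²) = √(9682.5600 + 22524.0064) = 179.46 nmi
A–D: √((24.79)² + (-230.42)²) = √(614.5441 + 53093.3764) = 231.75 nmi
A–E: √((88.25)² + (-133.02)²) = √(7788.0625 + 17694.3204) = 159.63 nmi
A–F: √((6.88)² + (-10.13)²) = √(47.3344 + 102.6169) = 12.25 nmi
B–C: √((-219.08)² + (-148.05)²) = √(47996.0464 + 21918.8025) = 264.41 nmi
B–D: √((-95.89)² + (-228.39)²) = √(9194.8921 + 52161.9921) = 247.70 nmi
B–E: √((-32.43)² + (-130.99)²) = √(1051.7049 + 17158.3801) = 134.94 nmi
B–F: √((-113.80)² + (-8.10)²) = √(12950.4400 + 65.6100) = 114.09 nmi
C–D: √((123.19)² + (-80.34)²) = √(15175.7761 + 6454.5156) = 147.07 nmi
C–E: √((186.65)² + (17.06)²) = √(34838.2225 + 291.0436) = 187.43 nmi
C–F: √((105.28)² + (139.95)²) = √(11083.8784 + 19586.0025) = 175.13 nmi
D–E: √((63.46)² + (97.40)²) = √(4027.1716 + 9486.7600) = 116.25 nmi
D–F: √((-17.91)² + (220.29)²) = √(320.7681 + 48527.6841) = 221.02 nmi
E–F: √((-81.37)² + (122.89)²) = √(6621.0769 + 15101.9521) = 147.39 nmi
Closest pair: A–F at 12.25 nmi.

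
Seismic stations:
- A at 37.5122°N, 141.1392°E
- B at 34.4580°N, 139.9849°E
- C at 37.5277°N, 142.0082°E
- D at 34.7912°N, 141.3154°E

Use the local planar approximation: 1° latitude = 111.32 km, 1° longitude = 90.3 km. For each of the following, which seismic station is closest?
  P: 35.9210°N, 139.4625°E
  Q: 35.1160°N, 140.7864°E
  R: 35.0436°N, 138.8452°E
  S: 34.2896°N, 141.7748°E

P→B; Q→D; R→B; S→D

P at 35.9210°N, 139.4625°E:
  A: 233.0229 km
  B: 169.5554 km
  C: 291.2618 km
  D: 209.3152 km
  → nearest: B (169.5554 km)
Q at 35.1160°N, 140.7864°E:
  A: 268.6407 km
  B: 102.9736 km
  C: 290.2564 km
  D: 59.9096 km
  → nearest: D (59.9096 km)
R at 35.0436°N, 138.8452°E:
  A: 344.1336 km
  B: 121.8240 km
  C: 397.5513 km
  D: 224.8217 km
  → nearest: B (121.8240 km)
S at 34.2896°N, 141.7748°E:
  A: 363.3021 km
  B: 162.7115 km
  C: 361.0809 km
  D: 69.5615 km
  → nearest: D (69.5615 km)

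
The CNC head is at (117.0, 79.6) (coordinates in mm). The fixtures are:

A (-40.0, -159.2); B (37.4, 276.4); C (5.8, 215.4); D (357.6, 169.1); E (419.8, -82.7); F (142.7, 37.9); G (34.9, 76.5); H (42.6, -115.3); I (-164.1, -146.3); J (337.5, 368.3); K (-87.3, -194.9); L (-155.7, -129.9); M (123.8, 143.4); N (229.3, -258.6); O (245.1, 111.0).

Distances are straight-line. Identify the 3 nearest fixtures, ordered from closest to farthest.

Distances from (117.0, 79.6):
A: 285.8 mm
B: 212.3 mm
C: 175.5 mm
D: 256.7 mm
E: 343.6 mm
F: 49.0 mm
G: 82.2 mm
H: 208.6 mm
I: 360.6 mm
J: 363.3 mm
K: 342.2 mm
L: 343.9 mm
M: 64.2 mm
N: 356.4 mm
O: 131.9 mm
Sorted: F (49.0 mm) < M (64.2 mm) < G (82.2 mm) < O (131.9 mm) < C (175.5 mm) < …

F, M, G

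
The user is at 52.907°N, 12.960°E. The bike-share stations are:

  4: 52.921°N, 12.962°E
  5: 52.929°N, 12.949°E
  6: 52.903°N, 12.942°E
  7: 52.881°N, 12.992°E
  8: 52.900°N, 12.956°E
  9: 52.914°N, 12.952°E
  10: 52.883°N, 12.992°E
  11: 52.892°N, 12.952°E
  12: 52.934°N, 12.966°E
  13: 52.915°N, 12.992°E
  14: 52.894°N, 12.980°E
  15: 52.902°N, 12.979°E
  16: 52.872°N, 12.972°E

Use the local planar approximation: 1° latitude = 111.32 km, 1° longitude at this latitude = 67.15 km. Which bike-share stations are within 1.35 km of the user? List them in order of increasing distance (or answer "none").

8, 9, 6

Distances from 52.907°N, 12.960°E:
4: √((0.014·111.32)² + (0.002·67.15)²) = √(2.42886 + 0.01804) = 1.564 km
5: √((0.022·111.32)² + (-0.011·67.15)²) = √(5.99780 + 0.54560) = 2.558 km
6: √((-0.004·111.32)² + (-0.018·67.15)²) = √(0.19827 + 1.46096) = 1.288 km
7: √((-0.026·111.32)² + (0.032·67.15)²) = √(8.37709 + 4.61734) = 3.605 km
8: √((-0.007·111.32)² + (-0.004·67.15)²) = √(0.60721 + 0.07215) = 0.824 km
9: √((0.007·111.32)² + (-0.008·67.15)²) = √(0.60721 + 0.28858) = 0.946 km
10: √((-0.024·111.32)² + (0.032·67.15)²) = √(7.13787 + 4.61734) = 3.429 km
11: √((-0.015·111.32)² + (-0.008·67.15)²) = √(2.78823 + 0.28858) = 1.754 km
12: √((0.027·111.32)² + (0.006·67.15)²) = √(9.03387 + 0.16233) = 3.033 km
13: √((0.008·111.32)² + (0.032·67.15)²) = √(0.79310 + 4.61734) = 2.326 km
14: √((-0.013·111.32)² + (0.020·67.15)²) = √(2.09427 + 1.80365) = 1.974 km
15: √((-0.005·111.32)² + (0.019·67.15)²) = √(0.30980 + 1.62779) = 1.392 km
16: √((-0.035·111.32)² + (0.012·67.15)²) = √(15.18037 + 0.64931) = 3.979 km
Threshold 1.35 km: 8 (0.824 km), 9 (0.946 km), 6 (1.288 km) are within range.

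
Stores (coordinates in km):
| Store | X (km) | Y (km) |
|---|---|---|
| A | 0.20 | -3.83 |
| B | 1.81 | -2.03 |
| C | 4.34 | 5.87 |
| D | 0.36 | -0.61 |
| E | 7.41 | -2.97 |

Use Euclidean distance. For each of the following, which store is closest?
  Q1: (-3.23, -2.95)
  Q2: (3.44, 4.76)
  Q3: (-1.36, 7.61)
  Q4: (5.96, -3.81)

Q1 at (-3.23, -2.95):
  A: 3.54 km
  B: 5.12 km
  C: 11.62 km
  D: 4.29 km
  E: 10.64 km
  → nearest: A (3.54 km)
Q2 at (3.44, 4.76):
  A: 9.18 km
  B: 6.98 km
  C: 1.43 km
  D: 6.19 km
  E: 8.69 km
  → nearest: C (1.43 km)
Q3 at (-1.36, 7.61):
  A: 11.55 km
  B: 10.15 km
  C: 5.96 km
  D: 8.40 km
  E: 13.74 km
  → nearest: C (5.96 km)
Q4 at (5.96, -3.81):
  A: 5.76 km
  B: 4.52 km
  C: 9.81 km
  D: 6.45 km
  E: 1.68 km
  → nearest: E (1.68 km)

Q1→A; Q2→C; Q3→C; Q4→E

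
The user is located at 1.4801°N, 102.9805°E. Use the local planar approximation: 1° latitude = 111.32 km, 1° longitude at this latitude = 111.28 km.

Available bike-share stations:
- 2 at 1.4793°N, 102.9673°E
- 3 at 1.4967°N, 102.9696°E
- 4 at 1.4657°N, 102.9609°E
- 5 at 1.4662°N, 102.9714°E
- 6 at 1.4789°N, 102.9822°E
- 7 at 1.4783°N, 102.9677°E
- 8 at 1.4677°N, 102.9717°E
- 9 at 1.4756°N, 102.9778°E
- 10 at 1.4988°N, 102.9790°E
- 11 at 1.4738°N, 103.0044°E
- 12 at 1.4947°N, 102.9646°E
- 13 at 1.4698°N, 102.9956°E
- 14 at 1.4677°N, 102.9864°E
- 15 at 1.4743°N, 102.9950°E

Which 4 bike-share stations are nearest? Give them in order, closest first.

Distances from 1.4801°N, 102.9805°E:
2: √((-0.0008·111.32)² + (-0.0132·111.28)²) = √(0.007931 + 2.157655) = 1.4716 km
3: √((0.0166·111.32)² + (-0.0109·111.28)²) = √(3.414779 + 1.471253) = 2.2104 km
4: √((-0.0144·111.32)² + (-0.0196·111.28)²) = √(2.569635 + 4.757145) = 2.7068 km
5: √((-0.0139·111.32)² + (-0.0091·111.28)²) = √(2.394286 + 1.025456) = 1.8493 km
6: √((-0.0012·111.32)² + (0.0017·111.28)²) = √(0.017845 + 0.035788) = 0.2316 km
7: √((-0.0018·111.32)² + (-0.0128·111.28)²) = √(0.040151 + 2.028870) = 1.4384 km
8: √((-0.0124·111.32)² + (-0.0088·111.28)²) = √(1.905416 + 0.958958) = 1.6924 km
9: √((-0.0045·111.32)² + (-0.0027·111.28)²) = √(0.250941 + 0.090274) = 0.5841 km
10: √((0.0187·111.32)² + (-0.0015·111.28)²) = √(4.333408 + 0.027862) = 2.0884 km
11: √((-0.0063·111.32)² + (0.0239·111.28)²) = √(0.491844 + 7.073430) = 2.7505 km
12: √((0.0146·111.32)² + (-0.0159·111.28)²) = √(2.641509 + 3.130606) = 2.4025 km
13: √((-0.0103·111.32)² + (0.0151·111.28)²) = √(1.314682 + 2.823502) = 2.0343 km
14: √((-0.0124·111.32)² + (0.0059·111.28)²) = √(1.905416 + 0.431061) = 1.5286 km
15: √((-0.0058·111.32)² + (0.0145·111.28)²) = √(0.416872 + 2.603576) = 1.7379 km
Sorted: 6 (0.2316 km) < 9 (0.5841 km) < 7 (1.4384 km) < 2 (1.4716 km) < 14 (1.5286 km) < 8 (1.6924 km) < …

6, 9, 7, 2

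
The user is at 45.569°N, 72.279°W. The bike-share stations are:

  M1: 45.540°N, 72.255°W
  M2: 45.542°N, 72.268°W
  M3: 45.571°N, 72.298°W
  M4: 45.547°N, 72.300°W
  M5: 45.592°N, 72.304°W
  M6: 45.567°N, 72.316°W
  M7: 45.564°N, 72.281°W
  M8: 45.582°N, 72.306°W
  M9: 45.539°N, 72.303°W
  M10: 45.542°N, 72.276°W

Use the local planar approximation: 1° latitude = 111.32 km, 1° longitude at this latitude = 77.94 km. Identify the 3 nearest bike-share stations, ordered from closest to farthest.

M7, M3, M8

Distances from 45.569°N, 72.279°W:
M1: 3.731 km
M2: 3.126 km
M3: 1.498 km
M4: 2.946 km
M5: 3.217 km
M6: 2.892 km
M7: 0.578 km
M8: 2.554 km
M9: 3.828 km
M10: 3.015 km
Sorted: M7 (0.578 km) < M3 (1.498 km) < M8 (2.554 km) < M6 (2.892 km) < M4 (2.946 km) < …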